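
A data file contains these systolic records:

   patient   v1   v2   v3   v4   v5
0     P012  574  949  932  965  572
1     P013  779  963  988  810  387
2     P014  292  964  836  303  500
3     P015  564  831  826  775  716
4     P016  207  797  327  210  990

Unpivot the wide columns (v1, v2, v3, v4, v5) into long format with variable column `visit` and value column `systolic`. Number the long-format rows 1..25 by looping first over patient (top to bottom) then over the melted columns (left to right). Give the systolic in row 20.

716

25 rows total (5 × 5). Row 20: index ⌊(20-1)/5⌋ = 3 into patient → P015; (20-1) mod 5 = 4 into the melted columns → v5.
So row 20 is (P015, v5, 716); systolic = 716.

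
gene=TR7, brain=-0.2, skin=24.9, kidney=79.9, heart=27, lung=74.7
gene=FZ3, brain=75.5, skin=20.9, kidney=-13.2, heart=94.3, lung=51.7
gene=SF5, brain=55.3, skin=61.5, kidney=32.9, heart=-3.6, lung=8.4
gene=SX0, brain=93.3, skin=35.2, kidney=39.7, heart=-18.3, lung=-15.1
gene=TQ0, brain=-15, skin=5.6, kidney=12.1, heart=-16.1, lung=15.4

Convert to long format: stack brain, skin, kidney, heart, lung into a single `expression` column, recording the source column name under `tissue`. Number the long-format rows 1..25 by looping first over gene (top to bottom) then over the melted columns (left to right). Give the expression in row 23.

12.1

25 rows total (5 × 5). Row 23: index ⌊(23-1)/5⌋ = 4 into gene → TQ0; (23-1) mod 5 = 2 into the melted columns → kidney.
So row 23 is (TQ0, kidney, 12.1); expression = 12.1.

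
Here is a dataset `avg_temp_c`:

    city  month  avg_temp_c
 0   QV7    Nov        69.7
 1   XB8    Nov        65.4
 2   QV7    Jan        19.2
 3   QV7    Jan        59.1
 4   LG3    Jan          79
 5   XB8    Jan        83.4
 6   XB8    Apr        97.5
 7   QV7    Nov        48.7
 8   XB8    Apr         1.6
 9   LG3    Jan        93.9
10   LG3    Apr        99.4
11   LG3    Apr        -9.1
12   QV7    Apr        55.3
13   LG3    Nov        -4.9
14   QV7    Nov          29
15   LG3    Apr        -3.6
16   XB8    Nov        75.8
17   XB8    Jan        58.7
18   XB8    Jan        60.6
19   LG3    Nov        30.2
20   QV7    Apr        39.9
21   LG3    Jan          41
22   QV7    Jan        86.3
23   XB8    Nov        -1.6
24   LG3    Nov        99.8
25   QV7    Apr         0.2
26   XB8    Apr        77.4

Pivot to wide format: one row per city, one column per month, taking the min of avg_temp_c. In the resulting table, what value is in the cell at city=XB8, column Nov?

Rows with city=XB8 and month=Nov: avg_temp_c values are 65.4, 75.8, -1.6.
min(65.4, 75.8, -1.6) = -1.6.

-1.6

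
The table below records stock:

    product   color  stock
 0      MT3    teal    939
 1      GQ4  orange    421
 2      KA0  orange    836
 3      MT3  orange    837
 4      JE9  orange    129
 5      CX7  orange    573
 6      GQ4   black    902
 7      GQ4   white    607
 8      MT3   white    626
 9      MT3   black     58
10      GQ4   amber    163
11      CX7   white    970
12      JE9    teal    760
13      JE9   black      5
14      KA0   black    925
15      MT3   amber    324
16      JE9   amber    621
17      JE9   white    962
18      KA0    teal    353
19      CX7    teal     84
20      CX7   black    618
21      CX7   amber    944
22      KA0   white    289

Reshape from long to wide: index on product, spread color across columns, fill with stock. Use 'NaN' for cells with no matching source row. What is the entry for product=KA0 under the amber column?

No long-format row has product=KA0 and color=amber, so the cell is NaN.

NaN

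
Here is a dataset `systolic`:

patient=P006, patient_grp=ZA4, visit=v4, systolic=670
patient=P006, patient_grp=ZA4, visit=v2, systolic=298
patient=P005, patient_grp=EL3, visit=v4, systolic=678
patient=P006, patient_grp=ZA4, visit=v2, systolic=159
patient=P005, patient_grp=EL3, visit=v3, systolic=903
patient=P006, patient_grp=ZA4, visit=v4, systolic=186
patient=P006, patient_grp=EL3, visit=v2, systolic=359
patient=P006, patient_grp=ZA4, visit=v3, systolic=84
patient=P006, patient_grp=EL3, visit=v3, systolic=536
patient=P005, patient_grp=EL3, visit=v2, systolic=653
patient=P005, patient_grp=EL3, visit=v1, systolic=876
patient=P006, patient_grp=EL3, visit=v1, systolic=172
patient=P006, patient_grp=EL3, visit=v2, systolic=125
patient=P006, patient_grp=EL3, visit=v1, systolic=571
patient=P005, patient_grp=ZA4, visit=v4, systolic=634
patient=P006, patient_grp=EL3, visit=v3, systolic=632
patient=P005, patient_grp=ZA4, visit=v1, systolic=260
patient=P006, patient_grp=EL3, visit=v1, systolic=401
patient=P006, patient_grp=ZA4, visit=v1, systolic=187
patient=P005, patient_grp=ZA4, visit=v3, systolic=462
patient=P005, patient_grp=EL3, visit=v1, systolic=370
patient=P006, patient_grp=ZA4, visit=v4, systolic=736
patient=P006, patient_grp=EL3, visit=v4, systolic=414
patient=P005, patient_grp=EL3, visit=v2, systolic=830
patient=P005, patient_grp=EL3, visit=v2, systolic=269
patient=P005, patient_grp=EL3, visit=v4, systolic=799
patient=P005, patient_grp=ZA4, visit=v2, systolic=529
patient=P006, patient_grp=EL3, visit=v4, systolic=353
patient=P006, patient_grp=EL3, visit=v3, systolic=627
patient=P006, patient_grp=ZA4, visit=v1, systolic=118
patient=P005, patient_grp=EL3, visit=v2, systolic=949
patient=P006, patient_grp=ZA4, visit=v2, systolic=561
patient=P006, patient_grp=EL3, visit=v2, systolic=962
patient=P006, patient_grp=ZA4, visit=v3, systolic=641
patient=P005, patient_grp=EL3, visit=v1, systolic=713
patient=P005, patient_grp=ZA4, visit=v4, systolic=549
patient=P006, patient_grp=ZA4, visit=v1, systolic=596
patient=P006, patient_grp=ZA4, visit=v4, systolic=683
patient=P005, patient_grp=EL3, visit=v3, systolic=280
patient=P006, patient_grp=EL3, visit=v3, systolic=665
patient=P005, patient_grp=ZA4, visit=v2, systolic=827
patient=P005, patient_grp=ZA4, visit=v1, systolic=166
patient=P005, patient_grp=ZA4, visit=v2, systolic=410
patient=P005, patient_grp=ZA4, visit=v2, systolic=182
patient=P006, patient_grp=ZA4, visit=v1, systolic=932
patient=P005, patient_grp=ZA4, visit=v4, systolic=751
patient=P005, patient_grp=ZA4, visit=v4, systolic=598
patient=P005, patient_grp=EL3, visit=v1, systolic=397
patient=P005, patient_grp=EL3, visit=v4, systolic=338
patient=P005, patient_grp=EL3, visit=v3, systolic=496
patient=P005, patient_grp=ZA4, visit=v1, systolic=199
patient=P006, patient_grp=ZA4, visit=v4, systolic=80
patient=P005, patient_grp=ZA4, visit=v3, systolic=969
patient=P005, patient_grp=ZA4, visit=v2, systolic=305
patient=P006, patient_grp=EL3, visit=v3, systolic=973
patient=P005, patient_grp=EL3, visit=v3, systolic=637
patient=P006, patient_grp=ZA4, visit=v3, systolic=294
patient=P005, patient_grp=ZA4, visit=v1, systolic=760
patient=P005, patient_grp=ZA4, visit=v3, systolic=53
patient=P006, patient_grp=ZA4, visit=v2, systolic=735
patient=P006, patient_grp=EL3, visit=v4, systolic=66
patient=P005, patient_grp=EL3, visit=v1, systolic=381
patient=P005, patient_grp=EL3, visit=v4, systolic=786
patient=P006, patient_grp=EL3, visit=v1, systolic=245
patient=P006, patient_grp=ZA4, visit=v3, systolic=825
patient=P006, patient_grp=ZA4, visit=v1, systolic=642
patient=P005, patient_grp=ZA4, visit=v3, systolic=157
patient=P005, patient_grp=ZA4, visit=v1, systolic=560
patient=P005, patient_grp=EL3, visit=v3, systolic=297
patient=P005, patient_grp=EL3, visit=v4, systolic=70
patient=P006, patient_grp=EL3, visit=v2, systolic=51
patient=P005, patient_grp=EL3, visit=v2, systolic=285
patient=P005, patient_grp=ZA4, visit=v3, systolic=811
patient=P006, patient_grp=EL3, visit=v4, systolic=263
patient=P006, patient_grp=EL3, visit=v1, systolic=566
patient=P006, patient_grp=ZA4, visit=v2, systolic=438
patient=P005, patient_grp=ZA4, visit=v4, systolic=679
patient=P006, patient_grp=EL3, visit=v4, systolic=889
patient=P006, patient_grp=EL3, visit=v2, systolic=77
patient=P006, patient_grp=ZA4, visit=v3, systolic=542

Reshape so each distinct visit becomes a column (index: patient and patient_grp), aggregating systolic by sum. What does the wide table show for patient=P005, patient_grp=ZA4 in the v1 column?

Rows with patient=P005, patient_grp=ZA4 and visit=v1: systolic values are 260, 166, 199, 760, 560.
260 + 166 + 199 + 760 + 560 = 1945.

1945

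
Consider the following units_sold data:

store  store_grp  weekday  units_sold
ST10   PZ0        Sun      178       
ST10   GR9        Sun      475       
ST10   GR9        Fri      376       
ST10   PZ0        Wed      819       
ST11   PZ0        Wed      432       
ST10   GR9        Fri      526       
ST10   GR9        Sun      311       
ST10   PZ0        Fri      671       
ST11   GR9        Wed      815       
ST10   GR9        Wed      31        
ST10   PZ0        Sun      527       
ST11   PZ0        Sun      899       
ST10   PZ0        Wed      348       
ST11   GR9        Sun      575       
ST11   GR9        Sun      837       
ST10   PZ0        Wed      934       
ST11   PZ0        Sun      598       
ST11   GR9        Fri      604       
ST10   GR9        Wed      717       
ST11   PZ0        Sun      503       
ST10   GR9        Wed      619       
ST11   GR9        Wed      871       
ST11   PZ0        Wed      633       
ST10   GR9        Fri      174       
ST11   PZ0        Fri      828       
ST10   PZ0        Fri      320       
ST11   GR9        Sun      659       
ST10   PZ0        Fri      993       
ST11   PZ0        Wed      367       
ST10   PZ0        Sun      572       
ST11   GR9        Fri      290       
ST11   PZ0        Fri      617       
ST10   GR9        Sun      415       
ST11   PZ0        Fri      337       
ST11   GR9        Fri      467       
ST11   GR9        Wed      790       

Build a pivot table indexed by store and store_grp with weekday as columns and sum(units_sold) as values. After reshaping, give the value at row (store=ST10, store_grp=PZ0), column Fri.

Rows with store=ST10, store_grp=PZ0 and weekday=Fri: units_sold values are 671, 320, 993.
671 + 320 + 993 = 1984.

1984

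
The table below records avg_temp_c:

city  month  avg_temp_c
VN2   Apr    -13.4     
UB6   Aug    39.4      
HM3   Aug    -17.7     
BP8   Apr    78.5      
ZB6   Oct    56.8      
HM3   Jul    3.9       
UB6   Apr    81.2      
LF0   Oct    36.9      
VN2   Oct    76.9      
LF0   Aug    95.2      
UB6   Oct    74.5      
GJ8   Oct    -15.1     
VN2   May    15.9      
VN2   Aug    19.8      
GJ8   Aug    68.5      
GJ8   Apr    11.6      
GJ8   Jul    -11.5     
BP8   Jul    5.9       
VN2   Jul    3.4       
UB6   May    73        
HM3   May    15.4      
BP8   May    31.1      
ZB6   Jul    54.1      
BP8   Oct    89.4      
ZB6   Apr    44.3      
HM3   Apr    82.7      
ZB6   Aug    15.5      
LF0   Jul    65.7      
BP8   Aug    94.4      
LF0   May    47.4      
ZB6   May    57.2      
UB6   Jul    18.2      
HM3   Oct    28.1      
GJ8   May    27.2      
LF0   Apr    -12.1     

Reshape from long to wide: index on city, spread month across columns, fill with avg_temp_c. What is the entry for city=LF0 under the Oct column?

36.9

Wide layout: rows indexed by city, columns are the 5 distinct month values (Apr, Aug, Oct, Jul, May).
Cell (city=LF0, month=Oct) draws from the long row where city=LF0 and month=Oct, which has avg_temp_c=36.9.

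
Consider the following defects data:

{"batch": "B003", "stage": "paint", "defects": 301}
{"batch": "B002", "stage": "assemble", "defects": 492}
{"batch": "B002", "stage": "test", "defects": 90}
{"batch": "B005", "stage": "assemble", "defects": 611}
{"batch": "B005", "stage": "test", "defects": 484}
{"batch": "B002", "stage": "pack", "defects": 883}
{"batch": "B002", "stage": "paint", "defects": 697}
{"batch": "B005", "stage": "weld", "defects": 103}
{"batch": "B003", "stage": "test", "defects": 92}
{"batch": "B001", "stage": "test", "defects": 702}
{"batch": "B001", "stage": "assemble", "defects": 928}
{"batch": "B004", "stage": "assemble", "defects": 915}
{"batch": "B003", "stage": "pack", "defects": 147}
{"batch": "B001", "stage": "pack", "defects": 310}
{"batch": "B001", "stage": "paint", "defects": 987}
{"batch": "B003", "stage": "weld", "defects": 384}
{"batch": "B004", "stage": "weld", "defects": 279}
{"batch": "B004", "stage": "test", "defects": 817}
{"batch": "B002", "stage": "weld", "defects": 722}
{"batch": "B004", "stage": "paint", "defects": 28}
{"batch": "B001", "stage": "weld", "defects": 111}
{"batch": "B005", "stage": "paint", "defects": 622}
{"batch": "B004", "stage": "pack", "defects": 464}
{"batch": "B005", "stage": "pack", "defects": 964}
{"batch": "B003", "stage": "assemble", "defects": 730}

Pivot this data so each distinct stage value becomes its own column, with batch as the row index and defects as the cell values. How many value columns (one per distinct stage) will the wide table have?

5

5 distinct stage values: assemble, pack, paint, weld, test.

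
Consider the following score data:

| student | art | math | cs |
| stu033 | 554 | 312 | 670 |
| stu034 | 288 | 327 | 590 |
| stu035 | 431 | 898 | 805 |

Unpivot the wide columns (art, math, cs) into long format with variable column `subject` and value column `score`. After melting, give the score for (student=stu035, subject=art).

Unpivoting turns each (student, wide-column) pair into one long row.
The wide cell at row stu035, column art holds 431, so the long row (stu035, art) has score=431.

431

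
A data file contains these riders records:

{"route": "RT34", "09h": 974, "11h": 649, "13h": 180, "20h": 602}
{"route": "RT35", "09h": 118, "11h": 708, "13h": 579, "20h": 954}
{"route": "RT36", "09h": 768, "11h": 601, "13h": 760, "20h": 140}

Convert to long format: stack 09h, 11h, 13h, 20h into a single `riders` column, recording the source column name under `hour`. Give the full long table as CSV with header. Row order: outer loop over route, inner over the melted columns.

route,hour,riders
RT34,09h,974
RT34,11h,649
RT34,13h,180
RT34,20h,602
RT35,09h,118
RT35,11h,708
RT35,13h,579
RT35,20h,954
RT36,09h,768
RT36,11h,601
RT36,13h,760
RT36,20h,140

Each (route, column) pair becomes one row: 3 × 4 = 12 rows.
For example, (RT34, 09h) → riders=974.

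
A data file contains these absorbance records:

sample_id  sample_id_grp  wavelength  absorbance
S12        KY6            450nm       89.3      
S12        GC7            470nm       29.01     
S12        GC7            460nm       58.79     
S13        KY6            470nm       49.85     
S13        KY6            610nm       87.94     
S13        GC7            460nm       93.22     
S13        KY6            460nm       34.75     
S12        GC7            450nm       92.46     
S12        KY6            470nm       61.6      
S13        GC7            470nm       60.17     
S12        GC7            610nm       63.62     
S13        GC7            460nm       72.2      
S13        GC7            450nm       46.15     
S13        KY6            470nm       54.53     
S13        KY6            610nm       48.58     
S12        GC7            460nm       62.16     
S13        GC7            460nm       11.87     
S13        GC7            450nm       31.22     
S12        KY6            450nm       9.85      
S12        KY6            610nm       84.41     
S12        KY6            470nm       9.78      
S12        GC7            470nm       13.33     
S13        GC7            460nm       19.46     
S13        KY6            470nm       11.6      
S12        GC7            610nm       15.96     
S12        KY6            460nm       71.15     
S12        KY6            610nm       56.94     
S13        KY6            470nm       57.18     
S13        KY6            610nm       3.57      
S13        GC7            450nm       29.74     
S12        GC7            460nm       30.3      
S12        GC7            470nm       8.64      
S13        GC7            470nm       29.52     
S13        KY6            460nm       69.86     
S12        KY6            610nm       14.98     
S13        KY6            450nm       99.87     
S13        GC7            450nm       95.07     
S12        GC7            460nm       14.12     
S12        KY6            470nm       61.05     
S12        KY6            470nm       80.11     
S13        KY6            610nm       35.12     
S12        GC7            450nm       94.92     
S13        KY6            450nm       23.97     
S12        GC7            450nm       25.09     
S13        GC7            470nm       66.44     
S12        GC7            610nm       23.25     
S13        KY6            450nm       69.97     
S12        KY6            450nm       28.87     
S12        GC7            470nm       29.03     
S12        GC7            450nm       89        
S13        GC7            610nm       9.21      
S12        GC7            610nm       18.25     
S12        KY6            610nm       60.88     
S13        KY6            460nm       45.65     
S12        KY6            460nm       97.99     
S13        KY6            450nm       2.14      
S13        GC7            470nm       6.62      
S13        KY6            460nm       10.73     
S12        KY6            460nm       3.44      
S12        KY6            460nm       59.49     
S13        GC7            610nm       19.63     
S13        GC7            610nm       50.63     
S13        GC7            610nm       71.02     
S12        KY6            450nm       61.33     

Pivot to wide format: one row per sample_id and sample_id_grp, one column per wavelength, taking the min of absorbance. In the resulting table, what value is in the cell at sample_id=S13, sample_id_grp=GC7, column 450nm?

29.74

Rows with sample_id=S13, sample_id_grp=GC7 and wavelength=450nm: absorbance values are 46.15, 31.22, 29.74, 95.07.
min(46.15, 31.22, 29.74, 95.07) = 29.74.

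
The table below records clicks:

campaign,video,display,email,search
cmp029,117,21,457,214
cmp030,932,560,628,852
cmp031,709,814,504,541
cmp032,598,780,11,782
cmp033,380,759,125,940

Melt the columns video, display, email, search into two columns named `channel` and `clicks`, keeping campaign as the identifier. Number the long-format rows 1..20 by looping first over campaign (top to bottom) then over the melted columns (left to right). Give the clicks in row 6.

560

20 rows total (5 × 4). Row 6: index ⌊(6-1)/4⌋ = 1 into campaign → cmp030; (6-1) mod 4 = 1 into the melted columns → display.
So row 6 is (cmp030, display, 560); clicks = 560.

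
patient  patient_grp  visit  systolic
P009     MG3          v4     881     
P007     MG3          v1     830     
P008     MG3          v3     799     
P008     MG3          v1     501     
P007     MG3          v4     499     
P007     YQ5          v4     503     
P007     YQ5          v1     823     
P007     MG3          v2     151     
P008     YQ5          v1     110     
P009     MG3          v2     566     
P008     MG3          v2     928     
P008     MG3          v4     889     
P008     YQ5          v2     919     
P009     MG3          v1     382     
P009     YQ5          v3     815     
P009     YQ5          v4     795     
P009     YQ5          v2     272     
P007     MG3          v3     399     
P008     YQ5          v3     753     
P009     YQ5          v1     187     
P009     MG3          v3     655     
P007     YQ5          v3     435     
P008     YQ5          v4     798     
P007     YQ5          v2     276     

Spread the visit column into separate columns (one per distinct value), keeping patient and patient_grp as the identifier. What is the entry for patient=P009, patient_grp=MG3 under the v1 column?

Wide layout: rows indexed by patient and patient_grp, columns are the 4 distinct visit values (v4, v1, v3, v2).
Cell (patient=P009, patient_grp=MG3, visit=v1) draws from the long row where patient=P009, patient_grp=MG3 and visit=v1, which has systolic=382.

382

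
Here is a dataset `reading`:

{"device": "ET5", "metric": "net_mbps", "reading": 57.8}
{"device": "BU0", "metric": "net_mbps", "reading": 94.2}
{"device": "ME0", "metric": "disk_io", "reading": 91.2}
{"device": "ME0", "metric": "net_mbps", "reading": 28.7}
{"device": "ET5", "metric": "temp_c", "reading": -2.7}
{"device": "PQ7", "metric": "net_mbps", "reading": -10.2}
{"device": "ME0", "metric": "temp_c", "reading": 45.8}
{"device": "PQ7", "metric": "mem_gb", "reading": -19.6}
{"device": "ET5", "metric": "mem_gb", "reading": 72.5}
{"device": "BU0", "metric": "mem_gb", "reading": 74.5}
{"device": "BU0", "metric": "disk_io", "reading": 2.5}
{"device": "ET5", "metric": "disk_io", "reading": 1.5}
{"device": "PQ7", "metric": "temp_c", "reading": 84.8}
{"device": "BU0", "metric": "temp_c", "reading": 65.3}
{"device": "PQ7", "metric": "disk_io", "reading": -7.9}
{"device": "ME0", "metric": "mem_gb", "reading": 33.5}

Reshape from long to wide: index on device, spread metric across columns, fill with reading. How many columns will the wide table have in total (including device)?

1 column for device plus 4 distinct metric values → 5 columns.

5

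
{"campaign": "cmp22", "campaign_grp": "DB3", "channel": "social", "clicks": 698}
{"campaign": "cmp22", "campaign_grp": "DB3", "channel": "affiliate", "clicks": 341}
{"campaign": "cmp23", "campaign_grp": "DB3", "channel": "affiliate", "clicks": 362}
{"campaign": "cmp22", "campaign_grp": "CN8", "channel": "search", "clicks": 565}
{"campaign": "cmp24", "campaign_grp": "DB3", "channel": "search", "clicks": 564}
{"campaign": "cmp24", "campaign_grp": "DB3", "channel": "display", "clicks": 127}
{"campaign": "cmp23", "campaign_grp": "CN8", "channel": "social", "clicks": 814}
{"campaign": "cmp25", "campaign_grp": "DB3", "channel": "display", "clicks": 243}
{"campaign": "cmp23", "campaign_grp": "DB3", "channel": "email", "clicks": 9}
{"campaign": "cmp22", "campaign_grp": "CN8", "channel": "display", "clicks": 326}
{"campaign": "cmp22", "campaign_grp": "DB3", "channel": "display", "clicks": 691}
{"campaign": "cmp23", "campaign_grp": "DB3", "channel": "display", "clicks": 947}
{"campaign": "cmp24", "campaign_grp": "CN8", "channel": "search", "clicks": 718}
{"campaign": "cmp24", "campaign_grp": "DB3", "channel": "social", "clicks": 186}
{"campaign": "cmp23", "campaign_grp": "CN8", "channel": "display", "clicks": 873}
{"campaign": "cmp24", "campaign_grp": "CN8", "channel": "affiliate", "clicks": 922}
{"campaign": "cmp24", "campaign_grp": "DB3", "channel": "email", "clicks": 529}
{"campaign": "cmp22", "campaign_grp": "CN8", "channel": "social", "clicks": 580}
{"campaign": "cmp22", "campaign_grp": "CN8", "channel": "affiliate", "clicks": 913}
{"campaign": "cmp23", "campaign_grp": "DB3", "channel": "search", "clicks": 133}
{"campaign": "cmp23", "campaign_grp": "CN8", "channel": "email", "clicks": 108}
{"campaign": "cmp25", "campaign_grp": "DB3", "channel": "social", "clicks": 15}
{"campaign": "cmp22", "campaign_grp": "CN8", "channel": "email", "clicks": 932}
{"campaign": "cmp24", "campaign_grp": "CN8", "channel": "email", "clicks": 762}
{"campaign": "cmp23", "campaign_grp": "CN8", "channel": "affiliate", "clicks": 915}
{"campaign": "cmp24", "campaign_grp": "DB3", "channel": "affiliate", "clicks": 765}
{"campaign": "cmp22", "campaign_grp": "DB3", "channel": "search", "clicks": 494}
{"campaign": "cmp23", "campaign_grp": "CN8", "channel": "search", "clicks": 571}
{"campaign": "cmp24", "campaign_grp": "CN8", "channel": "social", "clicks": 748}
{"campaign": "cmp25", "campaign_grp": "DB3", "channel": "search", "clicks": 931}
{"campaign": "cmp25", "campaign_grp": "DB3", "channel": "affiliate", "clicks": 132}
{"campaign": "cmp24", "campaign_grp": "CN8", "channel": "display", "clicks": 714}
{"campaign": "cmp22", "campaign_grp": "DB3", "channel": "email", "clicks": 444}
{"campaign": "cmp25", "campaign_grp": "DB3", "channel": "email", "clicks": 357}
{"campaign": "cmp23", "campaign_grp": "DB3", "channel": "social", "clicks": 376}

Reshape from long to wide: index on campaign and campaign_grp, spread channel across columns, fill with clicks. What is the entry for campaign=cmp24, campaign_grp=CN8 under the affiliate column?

922

Wide layout: rows indexed by campaign and campaign_grp, columns are the 5 distinct channel values (social, affiliate, search, display, email).
Cell (campaign=cmp24, campaign_grp=CN8, channel=affiliate) draws from the long row where campaign=cmp24, campaign_grp=CN8 and channel=affiliate, which has clicks=922.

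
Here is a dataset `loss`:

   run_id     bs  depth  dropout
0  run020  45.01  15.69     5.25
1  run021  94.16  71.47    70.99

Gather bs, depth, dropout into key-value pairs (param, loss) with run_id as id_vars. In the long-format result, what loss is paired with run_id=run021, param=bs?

Unpivoting turns each (run_id, wide-column) pair into one long row.
The wide cell at row run021, column bs holds 94.16, so the long row (run021, bs) has loss=94.16.

94.16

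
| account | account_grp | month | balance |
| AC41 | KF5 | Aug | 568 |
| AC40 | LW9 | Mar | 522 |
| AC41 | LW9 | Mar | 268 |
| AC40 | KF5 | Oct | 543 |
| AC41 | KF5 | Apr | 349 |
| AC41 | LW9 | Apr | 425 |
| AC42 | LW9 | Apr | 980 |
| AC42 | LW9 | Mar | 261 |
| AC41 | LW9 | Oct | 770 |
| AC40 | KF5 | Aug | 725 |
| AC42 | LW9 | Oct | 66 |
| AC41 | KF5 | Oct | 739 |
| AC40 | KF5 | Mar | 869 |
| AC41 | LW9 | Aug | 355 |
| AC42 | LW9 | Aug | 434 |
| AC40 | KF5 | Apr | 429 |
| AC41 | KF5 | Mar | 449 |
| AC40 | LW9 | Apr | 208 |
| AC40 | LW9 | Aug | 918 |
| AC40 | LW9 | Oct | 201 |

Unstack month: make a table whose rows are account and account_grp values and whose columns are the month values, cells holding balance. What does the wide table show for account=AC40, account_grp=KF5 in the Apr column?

429

Wide layout: rows indexed by account and account_grp, columns are the 4 distinct month values (Aug, Mar, Oct, Apr).
Cell (account=AC40, account_grp=KF5, month=Apr) draws from the long row where account=AC40, account_grp=KF5 and month=Apr, which has balance=429.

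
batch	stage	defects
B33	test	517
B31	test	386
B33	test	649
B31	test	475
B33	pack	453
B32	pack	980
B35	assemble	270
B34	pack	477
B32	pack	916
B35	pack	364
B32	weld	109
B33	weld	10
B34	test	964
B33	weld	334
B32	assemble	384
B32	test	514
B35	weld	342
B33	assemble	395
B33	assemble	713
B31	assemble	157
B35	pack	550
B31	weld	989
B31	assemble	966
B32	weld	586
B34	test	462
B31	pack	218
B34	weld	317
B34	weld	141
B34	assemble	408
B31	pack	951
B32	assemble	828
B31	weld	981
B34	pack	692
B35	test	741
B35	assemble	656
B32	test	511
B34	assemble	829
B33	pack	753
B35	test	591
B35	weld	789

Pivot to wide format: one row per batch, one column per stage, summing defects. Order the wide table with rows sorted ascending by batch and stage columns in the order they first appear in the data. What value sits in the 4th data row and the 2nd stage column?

1169

With rows sorted ascending by batch, row 4 is batch=B34. stage columns in first-appearance order: test, pack, assemble, weld; column 2 is pack.
Long rows with batch=B34, stage=pack: 477 + 692 = 1169.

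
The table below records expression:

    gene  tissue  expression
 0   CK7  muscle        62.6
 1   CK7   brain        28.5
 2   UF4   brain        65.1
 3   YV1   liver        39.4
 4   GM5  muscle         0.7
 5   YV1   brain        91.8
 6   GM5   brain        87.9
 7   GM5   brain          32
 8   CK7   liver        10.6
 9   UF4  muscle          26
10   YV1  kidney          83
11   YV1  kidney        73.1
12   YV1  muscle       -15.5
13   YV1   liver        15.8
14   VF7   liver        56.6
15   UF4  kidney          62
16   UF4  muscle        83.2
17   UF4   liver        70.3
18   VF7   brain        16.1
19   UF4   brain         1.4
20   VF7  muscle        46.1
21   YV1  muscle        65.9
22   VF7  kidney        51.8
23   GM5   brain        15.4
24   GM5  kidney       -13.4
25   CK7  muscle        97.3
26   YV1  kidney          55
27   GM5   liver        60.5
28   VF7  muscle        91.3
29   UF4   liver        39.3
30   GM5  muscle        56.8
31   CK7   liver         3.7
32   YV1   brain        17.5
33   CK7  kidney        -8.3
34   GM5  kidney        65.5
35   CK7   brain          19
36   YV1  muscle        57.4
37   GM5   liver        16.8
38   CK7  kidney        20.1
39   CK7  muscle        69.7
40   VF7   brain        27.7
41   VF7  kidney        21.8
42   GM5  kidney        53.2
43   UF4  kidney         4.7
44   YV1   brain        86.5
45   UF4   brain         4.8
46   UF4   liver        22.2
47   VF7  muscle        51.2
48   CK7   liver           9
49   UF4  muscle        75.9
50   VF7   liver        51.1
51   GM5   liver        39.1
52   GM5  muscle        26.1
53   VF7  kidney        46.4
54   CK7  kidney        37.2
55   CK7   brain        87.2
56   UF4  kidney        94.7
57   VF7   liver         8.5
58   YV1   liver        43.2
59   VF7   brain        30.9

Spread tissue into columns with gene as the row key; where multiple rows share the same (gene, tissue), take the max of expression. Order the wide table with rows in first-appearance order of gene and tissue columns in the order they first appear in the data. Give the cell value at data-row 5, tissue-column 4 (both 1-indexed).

With rows in first-appearance order of gene, row 5 is gene=VF7. tissue columns in first-appearance order: muscle, brain, liver, kidney; column 4 is kidney.
Long rows with gene=VF7, tissue=kidney: max(51.8, 21.8, 46.4) = 51.8.

51.8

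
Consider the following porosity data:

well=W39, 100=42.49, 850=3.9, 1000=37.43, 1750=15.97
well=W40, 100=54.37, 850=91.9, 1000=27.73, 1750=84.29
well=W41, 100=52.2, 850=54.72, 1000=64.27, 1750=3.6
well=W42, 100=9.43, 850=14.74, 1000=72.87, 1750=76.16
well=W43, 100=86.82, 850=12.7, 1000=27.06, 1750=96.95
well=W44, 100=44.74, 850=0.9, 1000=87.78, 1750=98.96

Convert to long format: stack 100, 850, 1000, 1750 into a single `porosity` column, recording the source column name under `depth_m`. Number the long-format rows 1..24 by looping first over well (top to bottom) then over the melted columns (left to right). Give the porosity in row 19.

24 rows total (6 × 4). Row 19: index ⌊(19-1)/4⌋ = 4 into well → W43; (19-1) mod 4 = 2 into the melted columns → 1000.
So row 19 is (W43, 1000, 27.06); porosity = 27.06.

27.06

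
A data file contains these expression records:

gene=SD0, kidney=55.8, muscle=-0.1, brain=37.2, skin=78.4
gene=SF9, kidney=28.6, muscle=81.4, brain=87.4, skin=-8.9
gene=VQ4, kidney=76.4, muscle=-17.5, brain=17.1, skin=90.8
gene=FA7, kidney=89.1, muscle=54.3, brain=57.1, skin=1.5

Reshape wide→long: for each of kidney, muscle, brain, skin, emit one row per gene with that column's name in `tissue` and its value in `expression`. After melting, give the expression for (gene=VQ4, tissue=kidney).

76.4

Unpivoting turns each (gene, wide-column) pair into one long row.
The wide cell at row VQ4, column kidney holds 76.4, so the long row (VQ4, kidney) has expression=76.4.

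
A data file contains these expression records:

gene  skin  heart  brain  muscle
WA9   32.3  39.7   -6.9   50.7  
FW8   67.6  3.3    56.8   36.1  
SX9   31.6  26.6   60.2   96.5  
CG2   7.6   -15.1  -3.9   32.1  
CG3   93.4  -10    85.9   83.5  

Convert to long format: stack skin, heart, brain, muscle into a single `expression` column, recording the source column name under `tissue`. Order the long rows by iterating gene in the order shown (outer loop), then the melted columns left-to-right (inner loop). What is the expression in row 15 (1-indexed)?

-3.9

20 rows total (5 × 4). Row 15: index ⌊(15-1)/4⌋ = 3 into gene → CG2; (15-1) mod 4 = 2 into the melted columns → brain.
So row 15 is (CG2, brain, -3.9); expression = -3.9.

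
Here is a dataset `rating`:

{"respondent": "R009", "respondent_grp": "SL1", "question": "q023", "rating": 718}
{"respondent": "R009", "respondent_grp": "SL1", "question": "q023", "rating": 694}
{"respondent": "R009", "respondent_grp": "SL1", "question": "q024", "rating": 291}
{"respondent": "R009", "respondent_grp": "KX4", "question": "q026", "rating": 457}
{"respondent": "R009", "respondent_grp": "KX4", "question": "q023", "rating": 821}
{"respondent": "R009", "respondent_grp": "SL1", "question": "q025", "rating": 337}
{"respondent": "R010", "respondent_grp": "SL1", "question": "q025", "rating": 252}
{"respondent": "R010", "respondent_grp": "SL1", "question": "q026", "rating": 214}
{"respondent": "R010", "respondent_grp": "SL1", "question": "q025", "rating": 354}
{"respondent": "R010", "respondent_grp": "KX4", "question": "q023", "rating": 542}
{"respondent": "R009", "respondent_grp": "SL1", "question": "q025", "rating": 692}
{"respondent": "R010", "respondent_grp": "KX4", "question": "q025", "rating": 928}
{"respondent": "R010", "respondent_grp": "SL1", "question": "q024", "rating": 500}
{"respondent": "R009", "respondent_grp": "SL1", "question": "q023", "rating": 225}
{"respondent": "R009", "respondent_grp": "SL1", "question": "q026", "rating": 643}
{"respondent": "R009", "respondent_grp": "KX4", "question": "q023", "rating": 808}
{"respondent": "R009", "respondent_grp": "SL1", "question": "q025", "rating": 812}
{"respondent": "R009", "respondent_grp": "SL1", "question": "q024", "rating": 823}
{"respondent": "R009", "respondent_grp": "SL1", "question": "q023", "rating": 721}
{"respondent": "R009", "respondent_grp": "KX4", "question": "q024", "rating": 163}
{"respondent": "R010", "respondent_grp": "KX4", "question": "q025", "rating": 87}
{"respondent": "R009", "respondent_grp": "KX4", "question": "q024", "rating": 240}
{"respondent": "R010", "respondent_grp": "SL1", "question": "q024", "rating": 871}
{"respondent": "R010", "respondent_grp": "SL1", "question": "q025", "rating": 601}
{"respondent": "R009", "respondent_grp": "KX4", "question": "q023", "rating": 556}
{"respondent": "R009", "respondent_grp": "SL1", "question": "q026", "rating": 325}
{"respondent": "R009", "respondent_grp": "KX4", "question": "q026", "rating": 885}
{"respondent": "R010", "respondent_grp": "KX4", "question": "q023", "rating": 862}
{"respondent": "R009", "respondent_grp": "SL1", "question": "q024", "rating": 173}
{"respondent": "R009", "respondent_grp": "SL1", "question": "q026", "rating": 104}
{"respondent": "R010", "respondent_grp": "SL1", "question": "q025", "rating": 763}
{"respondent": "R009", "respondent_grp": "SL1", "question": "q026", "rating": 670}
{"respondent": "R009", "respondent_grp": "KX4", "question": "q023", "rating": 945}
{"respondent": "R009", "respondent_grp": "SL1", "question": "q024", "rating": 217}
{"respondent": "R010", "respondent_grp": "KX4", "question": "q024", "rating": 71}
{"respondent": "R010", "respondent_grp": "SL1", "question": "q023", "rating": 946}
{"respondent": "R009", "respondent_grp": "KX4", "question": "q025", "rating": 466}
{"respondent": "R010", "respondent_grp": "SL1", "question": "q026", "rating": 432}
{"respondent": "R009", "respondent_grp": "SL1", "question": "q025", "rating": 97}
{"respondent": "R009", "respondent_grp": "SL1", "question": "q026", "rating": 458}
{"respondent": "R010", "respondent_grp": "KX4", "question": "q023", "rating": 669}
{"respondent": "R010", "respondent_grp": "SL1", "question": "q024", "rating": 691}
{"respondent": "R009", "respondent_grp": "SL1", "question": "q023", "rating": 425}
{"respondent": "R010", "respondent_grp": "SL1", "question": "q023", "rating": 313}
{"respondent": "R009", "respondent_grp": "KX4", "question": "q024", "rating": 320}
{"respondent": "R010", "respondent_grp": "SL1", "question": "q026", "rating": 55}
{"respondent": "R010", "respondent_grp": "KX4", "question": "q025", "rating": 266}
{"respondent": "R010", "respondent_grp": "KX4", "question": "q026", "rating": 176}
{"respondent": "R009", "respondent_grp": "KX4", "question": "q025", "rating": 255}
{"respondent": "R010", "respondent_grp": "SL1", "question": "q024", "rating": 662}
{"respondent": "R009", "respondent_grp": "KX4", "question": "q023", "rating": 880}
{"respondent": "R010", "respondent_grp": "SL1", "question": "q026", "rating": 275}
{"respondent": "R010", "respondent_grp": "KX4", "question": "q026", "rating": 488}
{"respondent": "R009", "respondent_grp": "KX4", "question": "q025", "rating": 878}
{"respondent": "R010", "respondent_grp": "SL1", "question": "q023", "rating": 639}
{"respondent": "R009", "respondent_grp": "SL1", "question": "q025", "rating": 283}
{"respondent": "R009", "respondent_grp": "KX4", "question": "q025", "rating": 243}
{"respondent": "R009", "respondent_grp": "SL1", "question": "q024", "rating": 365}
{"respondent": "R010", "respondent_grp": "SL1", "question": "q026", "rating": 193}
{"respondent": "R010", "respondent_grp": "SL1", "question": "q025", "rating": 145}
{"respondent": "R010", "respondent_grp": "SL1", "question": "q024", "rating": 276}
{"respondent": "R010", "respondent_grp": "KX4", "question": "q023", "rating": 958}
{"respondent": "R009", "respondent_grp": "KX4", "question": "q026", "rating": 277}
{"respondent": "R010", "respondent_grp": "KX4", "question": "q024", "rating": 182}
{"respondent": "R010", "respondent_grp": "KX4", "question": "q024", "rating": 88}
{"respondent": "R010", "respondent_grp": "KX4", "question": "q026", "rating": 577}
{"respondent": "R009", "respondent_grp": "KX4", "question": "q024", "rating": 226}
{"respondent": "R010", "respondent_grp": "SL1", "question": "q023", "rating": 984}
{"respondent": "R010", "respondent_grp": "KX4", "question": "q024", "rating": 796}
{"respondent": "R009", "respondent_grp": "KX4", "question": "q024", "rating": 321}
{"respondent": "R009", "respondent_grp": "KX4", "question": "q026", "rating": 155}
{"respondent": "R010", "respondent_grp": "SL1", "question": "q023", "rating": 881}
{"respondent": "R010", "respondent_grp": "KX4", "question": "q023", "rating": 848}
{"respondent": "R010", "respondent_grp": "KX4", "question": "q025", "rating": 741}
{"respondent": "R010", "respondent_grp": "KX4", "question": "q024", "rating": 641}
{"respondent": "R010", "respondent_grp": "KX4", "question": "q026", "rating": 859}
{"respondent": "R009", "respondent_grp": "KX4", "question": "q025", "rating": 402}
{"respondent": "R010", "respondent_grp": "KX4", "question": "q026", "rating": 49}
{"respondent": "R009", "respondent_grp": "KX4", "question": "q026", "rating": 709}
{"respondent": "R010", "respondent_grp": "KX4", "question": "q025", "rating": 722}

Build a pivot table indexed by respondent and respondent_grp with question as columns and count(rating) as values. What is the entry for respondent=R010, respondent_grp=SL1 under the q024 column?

5

Rows with respondent=R010, respondent_grp=SL1 and question=q024: rating values are 500, 871, 691, 662, 276.
5 rows match — count = 5.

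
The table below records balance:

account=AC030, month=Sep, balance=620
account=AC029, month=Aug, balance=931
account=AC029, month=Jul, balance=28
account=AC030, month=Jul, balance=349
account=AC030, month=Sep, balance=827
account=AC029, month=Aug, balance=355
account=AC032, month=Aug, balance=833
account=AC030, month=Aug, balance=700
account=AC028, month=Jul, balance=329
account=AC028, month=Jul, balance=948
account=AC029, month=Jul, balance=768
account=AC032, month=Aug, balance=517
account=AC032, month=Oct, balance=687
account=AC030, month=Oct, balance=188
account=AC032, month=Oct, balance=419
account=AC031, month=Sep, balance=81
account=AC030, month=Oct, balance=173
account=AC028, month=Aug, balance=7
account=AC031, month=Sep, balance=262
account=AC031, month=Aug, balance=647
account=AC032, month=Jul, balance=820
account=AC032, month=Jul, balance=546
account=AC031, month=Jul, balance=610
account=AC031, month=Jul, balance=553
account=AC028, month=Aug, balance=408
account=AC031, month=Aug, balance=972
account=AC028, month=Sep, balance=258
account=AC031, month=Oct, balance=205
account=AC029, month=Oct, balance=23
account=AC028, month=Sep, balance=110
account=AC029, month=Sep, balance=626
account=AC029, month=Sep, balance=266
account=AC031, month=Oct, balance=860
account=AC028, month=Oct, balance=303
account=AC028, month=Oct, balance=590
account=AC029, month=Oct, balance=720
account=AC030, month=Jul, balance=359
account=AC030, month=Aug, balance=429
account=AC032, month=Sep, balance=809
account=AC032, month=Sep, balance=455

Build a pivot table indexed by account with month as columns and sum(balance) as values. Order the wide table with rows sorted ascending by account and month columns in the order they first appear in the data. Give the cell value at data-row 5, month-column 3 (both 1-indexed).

1366

With rows sorted ascending by account, row 5 is account=AC032. month columns in first-appearance order: Sep, Aug, Jul, Oct; column 3 is Jul.
Long rows with account=AC032, month=Jul: 820 + 546 = 1366.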